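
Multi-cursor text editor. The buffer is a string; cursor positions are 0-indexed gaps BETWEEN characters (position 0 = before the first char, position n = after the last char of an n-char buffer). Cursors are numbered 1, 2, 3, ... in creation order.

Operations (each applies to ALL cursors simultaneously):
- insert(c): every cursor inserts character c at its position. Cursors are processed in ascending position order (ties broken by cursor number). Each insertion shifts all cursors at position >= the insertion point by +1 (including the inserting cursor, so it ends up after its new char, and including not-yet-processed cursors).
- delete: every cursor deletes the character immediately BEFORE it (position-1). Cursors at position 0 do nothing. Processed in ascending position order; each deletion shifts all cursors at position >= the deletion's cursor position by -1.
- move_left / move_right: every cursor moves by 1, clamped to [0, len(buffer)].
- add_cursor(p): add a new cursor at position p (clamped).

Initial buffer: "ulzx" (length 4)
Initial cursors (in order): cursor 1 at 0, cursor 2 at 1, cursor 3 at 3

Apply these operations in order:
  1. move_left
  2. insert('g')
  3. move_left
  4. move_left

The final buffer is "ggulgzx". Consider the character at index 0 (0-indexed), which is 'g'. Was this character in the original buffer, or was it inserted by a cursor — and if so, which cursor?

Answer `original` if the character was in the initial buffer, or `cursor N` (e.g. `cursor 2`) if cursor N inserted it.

Answer: cursor 1

Derivation:
After op 1 (move_left): buffer="ulzx" (len 4), cursors c1@0 c2@0 c3@2, authorship ....
After op 2 (insert('g')): buffer="ggulgzx" (len 7), cursors c1@2 c2@2 c3@5, authorship 12..3..
After op 3 (move_left): buffer="ggulgzx" (len 7), cursors c1@1 c2@1 c3@4, authorship 12..3..
After op 4 (move_left): buffer="ggulgzx" (len 7), cursors c1@0 c2@0 c3@3, authorship 12..3..
Authorship (.=original, N=cursor N): 1 2 . . 3 . .
Index 0: author = 1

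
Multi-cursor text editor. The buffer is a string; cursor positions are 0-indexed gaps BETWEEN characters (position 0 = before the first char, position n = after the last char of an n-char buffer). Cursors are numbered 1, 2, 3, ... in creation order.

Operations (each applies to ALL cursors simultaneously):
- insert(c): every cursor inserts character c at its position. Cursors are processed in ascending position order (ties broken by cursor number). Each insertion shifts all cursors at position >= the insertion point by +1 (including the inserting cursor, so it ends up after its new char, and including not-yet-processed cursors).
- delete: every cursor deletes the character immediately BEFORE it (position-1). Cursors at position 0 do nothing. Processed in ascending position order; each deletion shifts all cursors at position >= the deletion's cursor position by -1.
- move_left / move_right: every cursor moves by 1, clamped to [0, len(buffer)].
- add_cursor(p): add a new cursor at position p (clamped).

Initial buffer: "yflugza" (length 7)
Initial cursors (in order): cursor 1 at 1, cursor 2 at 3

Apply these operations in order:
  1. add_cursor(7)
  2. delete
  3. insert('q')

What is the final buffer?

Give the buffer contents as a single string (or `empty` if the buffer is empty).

Answer: qfqugzq

Derivation:
After op 1 (add_cursor(7)): buffer="yflugza" (len 7), cursors c1@1 c2@3 c3@7, authorship .......
After op 2 (delete): buffer="fugz" (len 4), cursors c1@0 c2@1 c3@4, authorship ....
After op 3 (insert('q')): buffer="qfqugzq" (len 7), cursors c1@1 c2@3 c3@7, authorship 1.2...3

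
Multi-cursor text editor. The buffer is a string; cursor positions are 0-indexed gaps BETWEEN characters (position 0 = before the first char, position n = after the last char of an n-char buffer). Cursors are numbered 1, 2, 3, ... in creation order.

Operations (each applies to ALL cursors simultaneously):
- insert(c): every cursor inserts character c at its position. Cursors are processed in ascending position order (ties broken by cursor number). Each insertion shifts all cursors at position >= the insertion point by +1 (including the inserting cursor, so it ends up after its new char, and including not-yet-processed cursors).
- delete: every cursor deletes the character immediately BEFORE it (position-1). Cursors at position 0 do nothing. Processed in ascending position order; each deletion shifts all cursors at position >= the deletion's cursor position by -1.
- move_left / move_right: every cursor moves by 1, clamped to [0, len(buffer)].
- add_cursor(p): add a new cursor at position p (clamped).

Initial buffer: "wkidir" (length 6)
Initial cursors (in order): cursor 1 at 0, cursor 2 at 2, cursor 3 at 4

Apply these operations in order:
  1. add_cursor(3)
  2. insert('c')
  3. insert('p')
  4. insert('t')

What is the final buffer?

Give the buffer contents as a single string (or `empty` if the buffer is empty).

Answer: cptwkcpticptdcptir

Derivation:
After op 1 (add_cursor(3)): buffer="wkidir" (len 6), cursors c1@0 c2@2 c4@3 c3@4, authorship ......
After op 2 (insert('c')): buffer="cwkcicdcir" (len 10), cursors c1@1 c2@4 c4@6 c3@8, authorship 1..2.4.3..
After op 3 (insert('p')): buffer="cpwkcpicpdcpir" (len 14), cursors c1@2 c2@6 c4@9 c3@12, authorship 11..22.44.33..
After op 4 (insert('t')): buffer="cptwkcpticptdcptir" (len 18), cursors c1@3 c2@8 c4@12 c3@16, authorship 111..222.444.333..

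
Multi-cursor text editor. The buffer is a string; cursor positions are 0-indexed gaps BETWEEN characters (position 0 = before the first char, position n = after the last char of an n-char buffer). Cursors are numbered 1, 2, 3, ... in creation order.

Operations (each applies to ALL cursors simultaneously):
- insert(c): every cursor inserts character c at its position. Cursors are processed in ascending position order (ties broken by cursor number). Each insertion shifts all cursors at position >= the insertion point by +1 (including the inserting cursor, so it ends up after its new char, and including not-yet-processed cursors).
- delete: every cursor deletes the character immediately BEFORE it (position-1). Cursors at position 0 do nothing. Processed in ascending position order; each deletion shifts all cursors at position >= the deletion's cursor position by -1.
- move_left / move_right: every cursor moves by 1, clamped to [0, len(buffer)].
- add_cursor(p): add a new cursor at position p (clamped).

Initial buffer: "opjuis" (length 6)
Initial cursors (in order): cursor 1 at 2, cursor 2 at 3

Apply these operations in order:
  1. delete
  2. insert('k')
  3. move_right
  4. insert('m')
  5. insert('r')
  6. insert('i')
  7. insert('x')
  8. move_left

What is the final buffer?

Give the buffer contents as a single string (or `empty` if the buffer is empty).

Answer: okkummrriixxis

Derivation:
After op 1 (delete): buffer="ouis" (len 4), cursors c1@1 c2@1, authorship ....
After op 2 (insert('k')): buffer="okkuis" (len 6), cursors c1@3 c2@3, authorship .12...
After op 3 (move_right): buffer="okkuis" (len 6), cursors c1@4 c2@4, authorship .12...
After op 4 (insert('m')): buffer="okkummis" (len 8), cursors c1@6 c2@6, authorship .12.12..
After op 5 (insert('r')): buffer="okkummrris" (len 10), cursors c1@8 c2@8, authorship .12.1212..
After op 6 (insert('i')): buffer="okkummrriiis" (len 12), cursors c1@10 c2@10, authorship .12.121212..
After op 7 (insert('x')): buffer="okkummrriixxis" (len 14), cursors c1@12 c2@12, authorship .12.12121212..
After op 8 (move_left): buffer="okkummrriixxis" (len 14), cursors c1@11 c2@11, authorship .12.12121212..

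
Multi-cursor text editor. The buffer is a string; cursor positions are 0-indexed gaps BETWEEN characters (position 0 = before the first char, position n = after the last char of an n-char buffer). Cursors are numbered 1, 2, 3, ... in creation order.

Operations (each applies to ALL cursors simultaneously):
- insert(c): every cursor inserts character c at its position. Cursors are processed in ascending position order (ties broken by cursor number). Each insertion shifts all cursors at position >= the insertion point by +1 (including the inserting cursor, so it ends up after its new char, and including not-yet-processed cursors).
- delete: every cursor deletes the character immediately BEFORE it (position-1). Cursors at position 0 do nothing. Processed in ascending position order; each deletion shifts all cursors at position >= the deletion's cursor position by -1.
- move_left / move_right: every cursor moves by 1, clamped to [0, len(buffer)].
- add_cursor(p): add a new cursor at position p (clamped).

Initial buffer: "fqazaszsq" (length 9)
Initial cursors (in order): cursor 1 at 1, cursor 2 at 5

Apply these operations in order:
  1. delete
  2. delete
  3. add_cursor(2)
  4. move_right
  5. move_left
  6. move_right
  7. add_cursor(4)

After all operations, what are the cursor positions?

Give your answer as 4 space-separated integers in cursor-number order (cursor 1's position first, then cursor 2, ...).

After op 1 (delete): buffer="qazszsq" (len 7), cursors c1@0 c2@3, authorship .......
After op 2 (delete): buffer="qaszsq" (len 6), cursors c1@0 c2@2, authorship ......
After op 3 (add_cursor(2)): buffer="qaszsq" (len 6), cursors c1@0 c2@2 c3@2, authorship ......
After op 4 (move_right): buffer="qaszsq" (len 6), cursors c1@1 c2@3 c3@3, authorship ......
After op 5 (move_left): buffer="qaszsq" (len 6), cursors c1@0 c2@2 c3@2, authorship ......
After op 6 (move_right): buffer="qaszsq" (len 6), cursors c1@1 c2@3 c3@3, authorship ......
After op 7 (add_cursor(4)): buffer="qaszsq" (len 6), cursors c1@1 c2@3 c3@3 c4@4, authorship ......

Answer: 1 3 3 4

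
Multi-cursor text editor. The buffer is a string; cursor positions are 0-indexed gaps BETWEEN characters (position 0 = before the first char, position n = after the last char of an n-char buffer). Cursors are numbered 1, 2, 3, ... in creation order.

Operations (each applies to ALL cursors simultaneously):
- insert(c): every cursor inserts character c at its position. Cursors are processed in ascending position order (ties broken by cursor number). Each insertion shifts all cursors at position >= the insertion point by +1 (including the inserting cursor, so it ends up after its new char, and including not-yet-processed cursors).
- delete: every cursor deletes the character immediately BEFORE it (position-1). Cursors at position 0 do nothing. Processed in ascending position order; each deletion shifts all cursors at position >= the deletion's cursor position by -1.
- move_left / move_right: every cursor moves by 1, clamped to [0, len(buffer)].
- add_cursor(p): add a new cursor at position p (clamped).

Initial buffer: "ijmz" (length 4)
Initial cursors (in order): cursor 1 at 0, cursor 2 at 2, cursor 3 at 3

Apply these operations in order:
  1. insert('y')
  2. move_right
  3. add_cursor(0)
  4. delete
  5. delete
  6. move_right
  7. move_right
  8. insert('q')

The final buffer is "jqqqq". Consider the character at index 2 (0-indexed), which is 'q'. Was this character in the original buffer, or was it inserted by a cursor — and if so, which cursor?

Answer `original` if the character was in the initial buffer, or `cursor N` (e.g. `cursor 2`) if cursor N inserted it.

After op 1 (insert('y')): buffer="yijymyz" (len 7), cursors c1@1 c2@4 c3@6, authorship 1..2.3.
After op 2 (move_right): buffer="yijymyz" (len 7), cursors c1@2 c2@5 c3@7, authorship 1..2.3.
After op 3 (add_cursor(0)): buffer="yijymyz" (len 7), cursors c4@0 c1@2 c2@5 c3@7, authorship 1..2.3.
After op 4 (delete): buffer="yjyy" (len 4), cursors c4@0 c1@1 c2@3 c3@4, authorship 1.23
After op 5 (delete): buffer="j" (len 1), cursors c1@0 c4@0 c2@1 c3@1, authorship .
After op 6 (move_right): buffer="j" (len 1), cursors c1@1 c2@1 c3@1 c4@1, authorship .
After op 7 (move_right): buffer="j" (len 1), cursors c1@1 c2@1 c3@1 c4@1, authorship .
After op 8 (insert('q')): buffer="jqqqq" (len 5), cursors c1@5 c2@5 c3@5 c4@5, authorship .1234
Authorship (.=original, N=cursor N): . 1 2 3 4
Index 2: author = 2

Answer: cursor 2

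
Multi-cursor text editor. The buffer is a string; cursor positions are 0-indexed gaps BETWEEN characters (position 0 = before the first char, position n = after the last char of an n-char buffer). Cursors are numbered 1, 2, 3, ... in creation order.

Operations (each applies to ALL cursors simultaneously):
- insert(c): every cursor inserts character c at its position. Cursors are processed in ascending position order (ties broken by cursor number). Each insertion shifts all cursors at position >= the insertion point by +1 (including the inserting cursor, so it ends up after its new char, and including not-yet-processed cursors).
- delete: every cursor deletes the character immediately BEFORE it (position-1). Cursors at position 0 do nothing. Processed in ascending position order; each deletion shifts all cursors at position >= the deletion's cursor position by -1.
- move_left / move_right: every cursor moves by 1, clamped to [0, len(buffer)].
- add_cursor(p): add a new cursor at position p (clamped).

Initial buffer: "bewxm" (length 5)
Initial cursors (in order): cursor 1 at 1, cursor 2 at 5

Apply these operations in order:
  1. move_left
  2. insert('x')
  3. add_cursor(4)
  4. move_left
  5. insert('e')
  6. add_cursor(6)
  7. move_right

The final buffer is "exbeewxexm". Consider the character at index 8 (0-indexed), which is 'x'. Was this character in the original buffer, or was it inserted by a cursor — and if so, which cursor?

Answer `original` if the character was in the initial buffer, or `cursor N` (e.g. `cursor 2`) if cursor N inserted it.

Answer: cursor 2

Derivation:
After op 1 (move_left): buffer="bewxm" (len 5), cursors c1@0 c2@4, authorship .....
After op 2 (insert('x')): buffer="xbewxxm" (len 7), cursors c1@1 c2@6, authorship 1....2.
After op 3 (add_cursor(4)): buffer="xbewxxm" (len 7), cursors c1@1 c3@4 c2@6, authorship 1....2.
After op 4 (move_left): buffer="xbewxxm" (len 7), cursors c1@0 c3@3 c2@5, authorship 1....2.
After op 5 (insert('e')): buffer="exbeewxexm" (len 10), cursors c1@1 c3@5 c2@8, authorship 11..3..22.
After op 6 (add_cursor(6)): buffer="exbeewxexm" (len 10), cursors c1@1 c3@5 c4@6 c2@8, authorship 11..3..22.
After op 7 (move_right): buffer="exbeewxexm" (len 10), cursors c1@2 c3@6 c4@7 c2@9, authorship 11..3..22.
Authorship (.=original, N=cursor N): 1 1 . . 3 . . 2 2 .
Index 8: author = 2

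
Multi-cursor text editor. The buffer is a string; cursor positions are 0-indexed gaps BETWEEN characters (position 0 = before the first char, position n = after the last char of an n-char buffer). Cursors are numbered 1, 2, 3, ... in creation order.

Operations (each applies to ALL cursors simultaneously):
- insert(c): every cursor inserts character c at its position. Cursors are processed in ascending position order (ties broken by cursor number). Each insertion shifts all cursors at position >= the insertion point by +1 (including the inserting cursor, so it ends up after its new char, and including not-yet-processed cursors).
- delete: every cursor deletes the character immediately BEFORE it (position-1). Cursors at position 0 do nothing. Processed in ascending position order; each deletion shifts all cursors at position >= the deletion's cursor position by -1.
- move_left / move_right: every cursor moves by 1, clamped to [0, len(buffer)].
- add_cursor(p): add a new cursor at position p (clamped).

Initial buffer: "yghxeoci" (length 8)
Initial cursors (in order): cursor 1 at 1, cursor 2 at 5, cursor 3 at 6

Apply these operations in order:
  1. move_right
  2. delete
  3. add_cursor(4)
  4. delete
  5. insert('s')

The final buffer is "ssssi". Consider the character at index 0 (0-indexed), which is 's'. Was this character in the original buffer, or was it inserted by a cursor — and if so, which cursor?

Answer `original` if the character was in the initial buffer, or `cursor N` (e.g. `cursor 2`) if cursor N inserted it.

Answer: cursor 1

Derivation:
After op 1 (move_right): buffer="yghxeoci" (len 8), cursors c1@2 c2@6 c3@7, authorship ........
After op 2 (delete): buffer="yhxei" (len 5), cursors c1@1 c2@4 c3@4, authorship .....
After op 3 (add_cursor(4)): buffer="yhxei" (len 5), cursors c1@1 c2@4 c3@4 c4@4, authorship .....
After op 4 (delete): buffer="i" (len 1), cursors c1@0 c2@0 c3@0 c4@0, authorship .
After op 5 (insert('s')): buffer="ssssi" (len 5), cursors c1@4 c2@4 c3@4 c4@4, authorship 1234.
Authorship (.=original, N=cursor N): 1 2 3 4 .
Index 0: author = 1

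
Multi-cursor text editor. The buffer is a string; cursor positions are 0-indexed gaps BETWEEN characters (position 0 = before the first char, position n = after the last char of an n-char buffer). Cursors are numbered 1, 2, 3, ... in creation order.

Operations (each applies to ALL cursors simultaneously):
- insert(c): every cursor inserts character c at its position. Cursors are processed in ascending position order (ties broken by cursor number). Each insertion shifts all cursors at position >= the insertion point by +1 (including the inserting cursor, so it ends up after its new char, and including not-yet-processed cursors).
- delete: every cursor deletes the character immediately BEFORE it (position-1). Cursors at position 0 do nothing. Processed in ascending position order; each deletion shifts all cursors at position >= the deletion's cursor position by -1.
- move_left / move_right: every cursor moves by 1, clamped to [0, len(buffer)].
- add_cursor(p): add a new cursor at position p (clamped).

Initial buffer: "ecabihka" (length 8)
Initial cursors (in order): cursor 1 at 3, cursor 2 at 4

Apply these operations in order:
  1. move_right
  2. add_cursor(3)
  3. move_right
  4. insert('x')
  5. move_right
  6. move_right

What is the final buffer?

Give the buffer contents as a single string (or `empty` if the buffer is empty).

Answer: ecabxixhxka

Derivation:
After op 1 (move_right): buffer="ecabihka" (len 8), cursors c1@4 c2@5, authorship ........
After op 2 (add_cursor(3)): buffer="ecabihka" (len 8), cursors c3@3 c1@4 c2@5, authorship ........
After op 3 (move_right): buffer="ecabihka" (len 8), cursors c3@4 c1@5 c2@6, authorship ........
After op 4 (insert('x')): buffer="ecabxixhxka" (len 11), cursors c3@5 c1@7 c2@9, authorship ....3.1.2..
After op 5 (move_right): buffer="ecabxixhxka" (len 11), cursors c3@6 c1@8 c2@10, authorship ....3.1.2..
After op 6 (move_right): buffer="ecabxixhxka" (len 11), cursors c3@7 c1@9 c2@11, authorship ....3.1.2..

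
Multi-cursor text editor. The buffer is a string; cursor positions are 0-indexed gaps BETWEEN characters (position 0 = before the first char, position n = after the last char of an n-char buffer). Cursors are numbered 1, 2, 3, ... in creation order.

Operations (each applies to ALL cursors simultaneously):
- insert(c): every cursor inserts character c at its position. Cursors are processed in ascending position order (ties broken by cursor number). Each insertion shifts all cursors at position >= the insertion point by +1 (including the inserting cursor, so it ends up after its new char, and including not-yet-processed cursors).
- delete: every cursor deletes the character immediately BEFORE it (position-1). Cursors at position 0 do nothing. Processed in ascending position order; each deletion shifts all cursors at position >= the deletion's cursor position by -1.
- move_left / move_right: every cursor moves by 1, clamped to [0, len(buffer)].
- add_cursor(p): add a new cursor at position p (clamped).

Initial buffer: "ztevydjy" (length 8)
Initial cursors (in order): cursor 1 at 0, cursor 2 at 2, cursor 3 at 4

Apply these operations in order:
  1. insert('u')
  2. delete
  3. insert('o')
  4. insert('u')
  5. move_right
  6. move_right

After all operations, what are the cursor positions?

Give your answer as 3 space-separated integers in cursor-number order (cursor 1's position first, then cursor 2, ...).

Answer: 4 8 12

Derivation:
After op 1 (insert('u')): buffer="uztuevuydjy" (len 11), cursors c1@1 c2@4 c3@7, authorship 1..2..3....
After op 2 (delete): buffer="ztevydjy" (len 8), cursors c1@0 c2@2 c3@4, authorship ........
After op 3 (insert('o')): buffer="oztoevoydjy" (len 11), cursors c1@1 c2@4 c3@7, authorship 1..2..3....
After op 4 (insert('u')): buffer="ouztouevouydjy" (len 14), cursors c1@2 c2@6 c3@10, authorship 11..22..33....
After op 5 (move_right): buffer="ouztouevouydjy" (len 14), cursors c1@3 c2@7 c3@11, authorship 11..22..33....
After op 6 (move_right): buffer="ouztouevouydjy" (len 14), cursors c1@4 c2@8 c3@12, authorship 11..22..33....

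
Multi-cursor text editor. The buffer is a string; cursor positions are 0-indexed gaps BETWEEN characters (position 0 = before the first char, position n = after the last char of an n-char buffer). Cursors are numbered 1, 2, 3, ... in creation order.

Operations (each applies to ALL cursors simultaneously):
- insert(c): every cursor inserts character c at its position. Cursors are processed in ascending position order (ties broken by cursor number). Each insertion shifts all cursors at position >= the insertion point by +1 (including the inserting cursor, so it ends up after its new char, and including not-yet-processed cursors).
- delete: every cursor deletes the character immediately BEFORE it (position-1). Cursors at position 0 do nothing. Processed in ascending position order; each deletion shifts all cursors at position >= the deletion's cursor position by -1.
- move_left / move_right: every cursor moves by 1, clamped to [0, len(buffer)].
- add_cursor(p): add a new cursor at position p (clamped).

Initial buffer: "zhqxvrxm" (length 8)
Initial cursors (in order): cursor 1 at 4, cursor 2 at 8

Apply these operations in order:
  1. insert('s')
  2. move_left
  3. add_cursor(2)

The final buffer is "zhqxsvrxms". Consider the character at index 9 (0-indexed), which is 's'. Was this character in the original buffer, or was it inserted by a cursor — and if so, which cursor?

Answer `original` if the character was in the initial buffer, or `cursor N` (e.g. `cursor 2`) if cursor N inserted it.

Answer: cursor 2

Derivation:
After op 1 (insert('s')): buffer="zhqxsvrxms" (len 10), cursors c1@5 c2@10, authorship ....1....2
After op 2 (move_left): buffer="zhqxsvrxms" (len 10), cursors c1@4 c2@9, authorship ....1....2
After op 3 (add_cursor(2)): buffer="zhqxsvrxms" (len 10), cursors c3@2 c1@4 c2@9, authorship ....1....2
Authorship (.=original, N=cursor N): . . . . 1 . . . . 2
Index 9: author = 2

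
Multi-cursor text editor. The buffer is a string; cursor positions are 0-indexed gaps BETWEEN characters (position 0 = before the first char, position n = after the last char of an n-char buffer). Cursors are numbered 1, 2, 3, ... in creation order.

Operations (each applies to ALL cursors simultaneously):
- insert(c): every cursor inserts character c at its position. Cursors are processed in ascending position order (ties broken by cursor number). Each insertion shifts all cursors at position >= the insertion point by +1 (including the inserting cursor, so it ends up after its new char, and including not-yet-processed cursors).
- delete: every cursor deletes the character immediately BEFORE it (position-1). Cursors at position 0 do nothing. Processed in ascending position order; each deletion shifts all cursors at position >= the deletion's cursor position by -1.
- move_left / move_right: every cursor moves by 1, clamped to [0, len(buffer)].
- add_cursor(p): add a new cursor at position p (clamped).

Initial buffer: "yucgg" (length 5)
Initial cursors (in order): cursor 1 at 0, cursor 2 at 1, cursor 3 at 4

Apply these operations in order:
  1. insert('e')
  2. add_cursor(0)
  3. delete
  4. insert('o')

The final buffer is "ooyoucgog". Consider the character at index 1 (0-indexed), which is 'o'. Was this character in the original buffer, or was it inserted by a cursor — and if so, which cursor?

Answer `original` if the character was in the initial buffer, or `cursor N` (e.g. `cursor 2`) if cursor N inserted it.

After op 1 (insert('e')): buffer="eyeucgeg" (len 8), cursors c1@1 c2@3 c3@7, authorship 1.2...3.
After op 2 (add_cursor(0)): buffer="eyeucgeg" (len 8), cursors c4@0 c1@1 c2@3 c3@7, authorship 1.2...3.
After op 3 (delete): buffer="yucgg" (len 5), cursors c1@0 c4@0 c2@1 c3@4, authorship .....
After op 4 (insert('o')): buffer="ooyoucgog" (len 9), cursors c1@2 c4@2 c2@4 c3@8, authorship 14.2...3.
Authorship (.=original, N=cursor N): 1 4 . 2 . . . 3 .
Index 1: author = 4

Answer: cursor 4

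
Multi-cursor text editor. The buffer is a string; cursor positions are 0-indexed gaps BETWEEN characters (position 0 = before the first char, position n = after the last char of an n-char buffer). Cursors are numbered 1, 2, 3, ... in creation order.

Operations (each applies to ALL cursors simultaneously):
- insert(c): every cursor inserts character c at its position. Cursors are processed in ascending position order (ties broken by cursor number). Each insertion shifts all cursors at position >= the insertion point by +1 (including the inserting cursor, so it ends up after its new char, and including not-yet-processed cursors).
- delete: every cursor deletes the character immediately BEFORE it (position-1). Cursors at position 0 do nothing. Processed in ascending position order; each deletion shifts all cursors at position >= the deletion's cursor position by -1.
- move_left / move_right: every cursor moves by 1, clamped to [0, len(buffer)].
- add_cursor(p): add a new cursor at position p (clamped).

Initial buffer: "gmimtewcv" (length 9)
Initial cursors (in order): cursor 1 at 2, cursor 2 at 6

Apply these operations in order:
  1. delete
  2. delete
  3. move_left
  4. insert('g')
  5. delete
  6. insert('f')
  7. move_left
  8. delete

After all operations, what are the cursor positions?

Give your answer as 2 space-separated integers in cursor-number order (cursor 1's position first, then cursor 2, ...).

After op 1 (delete): buffer="gimtwcv" (len 7), cursors c1@1 c2@4, authorship .......
After op 2 (delete): buffer="imwcv" (len 5), cursors c1@0 c2@2, authorship .....
After op 3 (move_left): buffer="imwcv" (len 5), cursors c1@0 c2@1, authorship .....
After op 4 (insert('g')): buffer="gigmwcv" (len 7), cursors c1@1 c2@3, authorship 1.2....
After op 5 (delete): buffer="imwcv" (len 5), cursors c1@0 c2@1, authorship .....
After op 6 (insert('f')): buffer="fifmwcv" (len 7), cursors c1@1 c2@3, authorship 1.2....
After op 7 (move_left): buffer="fifmwcv" (len 7), cursors c1@0 c2@2, authorship 1.2....
After op 8 (delete): buffer="ffmwcv" (len 6), cursors c1@0 c2@1, authorship 12....

Answer: 0 1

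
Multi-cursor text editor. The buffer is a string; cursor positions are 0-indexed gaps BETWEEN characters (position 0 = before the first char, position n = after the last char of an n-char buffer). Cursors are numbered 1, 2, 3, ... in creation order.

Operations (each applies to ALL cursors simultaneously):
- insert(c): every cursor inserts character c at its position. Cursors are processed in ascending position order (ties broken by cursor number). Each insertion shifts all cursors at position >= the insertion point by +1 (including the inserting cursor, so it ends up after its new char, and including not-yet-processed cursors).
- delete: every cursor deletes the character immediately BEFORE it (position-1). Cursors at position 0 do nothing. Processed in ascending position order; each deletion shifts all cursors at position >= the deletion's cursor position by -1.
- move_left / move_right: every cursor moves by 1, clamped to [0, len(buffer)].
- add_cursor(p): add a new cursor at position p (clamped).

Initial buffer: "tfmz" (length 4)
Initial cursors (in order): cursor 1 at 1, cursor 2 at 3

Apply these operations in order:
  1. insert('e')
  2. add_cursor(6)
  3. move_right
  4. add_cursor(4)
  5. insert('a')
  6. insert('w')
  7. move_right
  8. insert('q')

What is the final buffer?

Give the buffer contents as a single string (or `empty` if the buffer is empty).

After op 1 (insert('e')): buffer="tefmez" (len 6), cursors c1@2 c2@5, authorship .1..2.
After op 2 (add_cursor(6)): buffer="tefmez" (len 6), cursors c1@2 c2@5 c3@6, authorship .1..2.
After op 3 (move_right): buffer="tefmez" (len 6), cursors c1@3 c2@6 c3@6, authorship .1..2.
After op 4 (add_cursor(4)): buffer="tefmez" (len 6), cursors c1@3 c4@4 c2@6 c3@6, authorship .1..2.
After op 5 (insert('a')): buffer="tefamaezaa" (len 10), cursors c1@4 c4@6 c2@10 c3@10, authorship .1.1.42.23
After op 6 (insert('w')): buffer="tefawmawezaaww" (len 14), cursors c1@5 c4@8 c2@14 c3@14, authorship .1.11.442.2323
After op 7 (move_right): buffer="tefawmawezaaww" (len 14), cursors c1@6 c4@9 c2@14 c3@14, authorship .1.11.442.2323
After op 8 (insert('q')): buffer="tefawmqaweqzaawwqq" (len 18), cursors c1@7 c4@11 c2@18 c3@18, authorship .1.11.14424.232323

Answer: tefawmqaweqzaawwqq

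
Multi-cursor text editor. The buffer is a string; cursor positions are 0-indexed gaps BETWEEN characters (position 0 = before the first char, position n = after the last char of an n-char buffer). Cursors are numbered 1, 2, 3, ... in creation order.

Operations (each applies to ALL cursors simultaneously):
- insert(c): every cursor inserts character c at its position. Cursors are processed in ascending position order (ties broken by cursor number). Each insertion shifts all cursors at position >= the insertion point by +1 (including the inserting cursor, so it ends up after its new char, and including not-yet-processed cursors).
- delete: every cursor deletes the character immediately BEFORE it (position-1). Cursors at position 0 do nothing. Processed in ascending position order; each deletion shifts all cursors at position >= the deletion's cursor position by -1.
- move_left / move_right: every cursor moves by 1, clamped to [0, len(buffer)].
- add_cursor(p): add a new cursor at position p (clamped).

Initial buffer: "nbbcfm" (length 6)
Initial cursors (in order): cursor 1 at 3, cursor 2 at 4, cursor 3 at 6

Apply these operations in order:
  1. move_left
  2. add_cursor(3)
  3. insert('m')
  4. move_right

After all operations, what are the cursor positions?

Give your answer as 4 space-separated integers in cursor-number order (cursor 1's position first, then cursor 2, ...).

After op 1 (move_left): buffer="nbbcfm" (len 6), cursors c1@2 c2@3 c3@5, authorship ......
After op 2 (add_cursor(3)): buffer="nbbcfm" (len 6), cursors c1@2 c2@3 c4@3 c3@5, authorship ......
After op 3 (insert('m')): buffer="nbmbmmcfmm" (len 10), cursors c1@3 c2@6 c4@6 c3@9, authorship ..1.24..3.
After op 4 (move_right): buffer="nbmbmmcfmm" (len 10), cursors c1@4 c2@7 c4@7 c3@10, authorship ..1.24..3.

Answer: 4 7 10 7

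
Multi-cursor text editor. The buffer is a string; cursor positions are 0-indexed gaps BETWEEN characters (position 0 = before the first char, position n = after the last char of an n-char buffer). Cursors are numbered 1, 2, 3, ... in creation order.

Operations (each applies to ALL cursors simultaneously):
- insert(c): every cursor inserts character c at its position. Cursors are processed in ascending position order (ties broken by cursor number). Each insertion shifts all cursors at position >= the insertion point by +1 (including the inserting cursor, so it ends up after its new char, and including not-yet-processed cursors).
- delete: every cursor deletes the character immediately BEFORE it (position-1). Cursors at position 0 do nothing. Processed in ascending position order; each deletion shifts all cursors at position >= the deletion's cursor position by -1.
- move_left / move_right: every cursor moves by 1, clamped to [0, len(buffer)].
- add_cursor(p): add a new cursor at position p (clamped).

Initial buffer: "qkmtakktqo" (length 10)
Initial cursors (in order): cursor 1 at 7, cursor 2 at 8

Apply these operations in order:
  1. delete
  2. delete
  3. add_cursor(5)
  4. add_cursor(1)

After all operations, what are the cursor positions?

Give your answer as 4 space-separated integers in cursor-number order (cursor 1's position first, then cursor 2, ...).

Answer: 4 4 5 1

Derivation:
After op 1 (delete): buffer="qkmtakqo" (len 8), cursors c1@6 c2@6, authorship ........
After op 2 (delete): buffer="qkmtqo" (len 6), cursors c1@4 c2@4, authorship ......
After op 3 (add_cursor(5)): buffer="qkmtqo" (len 6), cursors c1@4 c2@4 c3@5, authorship ......
After op 4 (add_cursor(1)): buffer="qkmtqo" (len 6), cursors c4@1 c1@4 c2@4 c3@5, authorship ......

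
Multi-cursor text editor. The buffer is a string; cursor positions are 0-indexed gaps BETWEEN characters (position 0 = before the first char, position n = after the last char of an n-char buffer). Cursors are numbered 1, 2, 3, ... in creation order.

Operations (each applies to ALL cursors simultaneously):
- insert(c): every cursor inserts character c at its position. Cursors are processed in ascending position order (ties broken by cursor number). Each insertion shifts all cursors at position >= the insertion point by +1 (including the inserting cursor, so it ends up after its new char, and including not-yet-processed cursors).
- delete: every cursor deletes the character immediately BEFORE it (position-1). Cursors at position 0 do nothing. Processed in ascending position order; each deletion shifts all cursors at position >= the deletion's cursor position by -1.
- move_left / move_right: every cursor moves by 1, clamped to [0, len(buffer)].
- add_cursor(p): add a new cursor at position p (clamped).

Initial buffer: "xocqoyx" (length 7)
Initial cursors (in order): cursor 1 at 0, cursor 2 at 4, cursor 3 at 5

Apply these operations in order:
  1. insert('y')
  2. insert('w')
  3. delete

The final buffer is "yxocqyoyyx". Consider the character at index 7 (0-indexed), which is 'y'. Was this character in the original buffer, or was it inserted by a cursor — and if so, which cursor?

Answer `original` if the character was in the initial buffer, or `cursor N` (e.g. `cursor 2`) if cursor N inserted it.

Answer: cursor 3

Derivation:
After op 1 (insert('y')): buffer="yxocqyoyyx" (len 10), cursors c1@1 c2@6 c3@8, authorship 1....2.3..
After op 2 (insert('w')): buffer="ywxocqywoywyx" (len 13), cursors c1@2 c2@8 c3@11, authorship 11....22.33..
After op 3 (delete): buffer="yxocqyoyyx" (len 10), cursors c1@1 c2@6 c3@8, authorship 1....2.3..
Authorship (.=original, N=cursor N): 1 . . . . 2 . 3 . .
Index 7: author = 3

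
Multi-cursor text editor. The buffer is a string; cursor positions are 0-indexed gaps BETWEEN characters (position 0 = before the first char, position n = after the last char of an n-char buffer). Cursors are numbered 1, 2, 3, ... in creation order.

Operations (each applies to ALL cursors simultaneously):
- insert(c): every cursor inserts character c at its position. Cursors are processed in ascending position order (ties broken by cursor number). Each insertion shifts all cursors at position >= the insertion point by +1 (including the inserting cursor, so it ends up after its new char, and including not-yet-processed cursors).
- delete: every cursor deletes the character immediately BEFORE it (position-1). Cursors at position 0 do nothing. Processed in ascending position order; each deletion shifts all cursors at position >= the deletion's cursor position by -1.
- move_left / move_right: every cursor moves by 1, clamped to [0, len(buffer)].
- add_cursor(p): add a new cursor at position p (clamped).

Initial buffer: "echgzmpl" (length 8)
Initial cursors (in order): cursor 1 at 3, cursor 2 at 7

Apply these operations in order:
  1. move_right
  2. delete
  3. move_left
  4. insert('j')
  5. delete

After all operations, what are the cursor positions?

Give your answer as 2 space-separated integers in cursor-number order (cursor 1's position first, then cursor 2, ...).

After op 1 (move_right): buffer="echgzmpl" (len 8), cursors c1@4 c2@8, authorship ........
After op 2 (delete): buffer="echzmp" (len 6), cursors c1@3 c2@6, authorship ......
After op 3 (move_left): buffer="echzmp" (len 6), cursors c1@2 c2@5, authorship ......
After op 4 (insert('j')): buffer="ecjhzmjp" (len 8), cursors c1@3 c2@7, authorship ..1...2.
After op 5 (delete): buffer="echzmp" (len 6), cursors c1@2 c2@5, authorship ......

Answer: 2 5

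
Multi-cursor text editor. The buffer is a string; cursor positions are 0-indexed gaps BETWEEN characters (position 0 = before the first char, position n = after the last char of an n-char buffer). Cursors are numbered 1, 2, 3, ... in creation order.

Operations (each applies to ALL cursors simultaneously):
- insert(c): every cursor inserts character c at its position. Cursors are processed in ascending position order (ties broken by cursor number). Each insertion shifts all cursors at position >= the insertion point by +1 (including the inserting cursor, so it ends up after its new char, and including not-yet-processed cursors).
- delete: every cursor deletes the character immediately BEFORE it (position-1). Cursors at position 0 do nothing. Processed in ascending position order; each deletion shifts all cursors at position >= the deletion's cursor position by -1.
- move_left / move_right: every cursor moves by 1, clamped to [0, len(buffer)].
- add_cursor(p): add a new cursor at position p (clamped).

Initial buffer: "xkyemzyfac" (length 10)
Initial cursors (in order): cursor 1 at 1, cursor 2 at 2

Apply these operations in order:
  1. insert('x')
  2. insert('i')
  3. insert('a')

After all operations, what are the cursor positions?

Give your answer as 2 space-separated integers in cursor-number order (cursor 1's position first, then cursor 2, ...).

After op 1 (insert('x')): buffer="xxkxyemzyfac" (len 12), cursors c1@2 c2@4, authorship .1.2........
After op 2 (insert('i')): buffer="xxikxiyemzyfac" (len 14), cursors c1@3 c2@6, authorship .11.22........
After op 3 (insert('a')): buffer="xxiakxiayemzyfac" (len 16), cursors c1@4 c2@8, authorship .111.222........

Answer: 4 8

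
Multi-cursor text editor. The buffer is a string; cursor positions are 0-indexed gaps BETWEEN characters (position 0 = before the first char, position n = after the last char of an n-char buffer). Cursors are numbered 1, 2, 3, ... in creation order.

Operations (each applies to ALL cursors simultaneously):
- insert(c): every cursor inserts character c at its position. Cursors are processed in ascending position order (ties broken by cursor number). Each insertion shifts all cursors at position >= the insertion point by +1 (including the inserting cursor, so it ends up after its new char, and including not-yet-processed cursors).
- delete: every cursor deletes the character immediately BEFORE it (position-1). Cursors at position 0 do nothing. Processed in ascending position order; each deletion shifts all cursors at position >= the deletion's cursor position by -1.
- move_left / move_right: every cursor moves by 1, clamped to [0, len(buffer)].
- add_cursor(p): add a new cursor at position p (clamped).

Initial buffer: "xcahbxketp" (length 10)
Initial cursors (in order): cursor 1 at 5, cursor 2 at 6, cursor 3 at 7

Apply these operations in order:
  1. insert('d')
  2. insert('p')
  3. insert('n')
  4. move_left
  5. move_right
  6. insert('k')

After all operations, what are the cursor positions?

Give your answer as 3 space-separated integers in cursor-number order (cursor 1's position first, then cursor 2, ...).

After op 1 (insert('d')): buffer="xcahbdxdkdetp" (len 13), cursors c1@6 c2@8 c3@10, authorship .....1.2.3...
After op 2 (insert('p')): buffer="xcahbdpxdpkdpetp" (len 16), cursors c1@7 c2@10 c3@13, authorship .....11.22.33...
After op 3 (insert('n')): buffer="xcahbdpnxdpnkdpnetp" (len 19), cursors c1@8 c2@12 c3@16, authorship .....111.222.333...
After op 4 (move_left): buffer="xcahbdpnxdpnkdpnetp" (len 19), cursors c1@7 c2@11 c3@15, authorship .....111.222.333...
After op 5 (move_right): buffer="xcahbdpnxdpnkdpnetp" (len 19), cursors c1@8 c2@12 c3@16, authorship .....111.222.333...
After op 6 (insert('k')): buffer="xcahbdpnkxdpnkkdpnketp" (len 22), cursors c1@9 c2@14 c3@19, authorship .....1111.2222.3333...

Answer: 9 14 19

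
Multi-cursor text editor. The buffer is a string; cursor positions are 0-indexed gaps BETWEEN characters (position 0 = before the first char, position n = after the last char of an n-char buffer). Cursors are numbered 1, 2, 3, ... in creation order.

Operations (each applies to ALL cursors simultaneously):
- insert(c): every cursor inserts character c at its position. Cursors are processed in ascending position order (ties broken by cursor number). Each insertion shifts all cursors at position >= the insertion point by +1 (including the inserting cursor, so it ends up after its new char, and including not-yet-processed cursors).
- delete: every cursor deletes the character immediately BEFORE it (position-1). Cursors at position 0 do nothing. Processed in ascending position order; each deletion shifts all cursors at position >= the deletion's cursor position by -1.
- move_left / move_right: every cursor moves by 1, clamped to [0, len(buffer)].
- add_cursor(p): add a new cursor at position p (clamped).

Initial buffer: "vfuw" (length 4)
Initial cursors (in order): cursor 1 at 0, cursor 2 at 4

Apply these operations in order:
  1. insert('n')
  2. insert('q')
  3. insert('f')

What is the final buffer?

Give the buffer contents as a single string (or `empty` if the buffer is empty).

Answer: nqfvfuwnqf

Derivation:
After op 1 (insert('n')): buffer="nvfuwn" (len 6), cursors c1@1 c2@6, authorship 1....2
After op 2 (insert('q')): buffer="nqvfuwnq" (len 8), cursors c1@2 c2@8, authorship 11....22
After op 3 (insert('f')): buffer="nqfvfuwnqf" (len 10), cursors c1@3 c2@10, authorship 111....222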